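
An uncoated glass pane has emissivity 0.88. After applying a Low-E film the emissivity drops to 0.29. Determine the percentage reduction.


Percentage reduction = (1 - coated/uncoated) * 100
  Ratio = 0.29 / 0.88 = 0.3295
  Reduction = (1 - 0.3295) * 100 = 67.0%

67.0%


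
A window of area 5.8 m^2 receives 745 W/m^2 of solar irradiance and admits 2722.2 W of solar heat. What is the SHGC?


Rearrange Q = Area * SHGC * Irradiance:
  SHGC = Q / (Area * Irradiance)
  SHGC = 2722.2 / (5.8 * 745) = 0.63

0.63


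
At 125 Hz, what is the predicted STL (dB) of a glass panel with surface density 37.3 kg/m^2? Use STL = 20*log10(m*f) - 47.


Mass law: STL = 20 * log10(m * f) - 47
  m * f = 37.3 * 125 = 4662.5
  log10(4662.5) = 3.66862
  STL = 20 * 3.66862 - 47 = 73.3724 - 47 = 26.4 dB

26.4 dB


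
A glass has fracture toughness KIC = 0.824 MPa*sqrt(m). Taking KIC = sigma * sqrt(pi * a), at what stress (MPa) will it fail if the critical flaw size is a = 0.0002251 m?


Rearrange KIC = sigma * sqrt(pi * a):
  sigma = KIC / sqrt(pi * a)
  sqrt(pi * 0.0002251) = 0.026593
  sigma = 0.824 / 0.026593 = 30.99 MPa

30.99 MPa


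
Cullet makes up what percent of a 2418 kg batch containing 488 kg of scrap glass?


Cullet ratio = (cullet mass / total batch mass) * 100
  Ratio = 488 / 2418 * 100 = 20.18%

20.18%


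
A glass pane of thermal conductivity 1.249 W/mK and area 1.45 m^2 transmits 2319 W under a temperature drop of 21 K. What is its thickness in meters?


Fourier's law: t = k * A * dT / Q
  t = 1.249 * 1.45 * 21 / 2319
  t = 38.03205 / 2319 = 0.0164 m

0.0164 m


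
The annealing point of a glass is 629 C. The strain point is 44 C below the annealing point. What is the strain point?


Strain point = annealing point - difference:
  T_strain = 629 - 44 = 585 C

585 C


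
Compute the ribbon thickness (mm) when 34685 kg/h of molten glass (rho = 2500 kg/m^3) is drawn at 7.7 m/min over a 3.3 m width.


Ribbon cross-section from mass balance:
  Volume rate = throughput / density = 34685 / 2500 = 13.874 m^3/h
  thickness = volume rate / (speed * 60 * width), i.e.
  thickness = throughput / (60 * speed * width * density) * 1000
  thickness = 34685 / (60 * 7.7 * 3.3 * 2500) * 1000 = 9.1 mm

9.1 mm


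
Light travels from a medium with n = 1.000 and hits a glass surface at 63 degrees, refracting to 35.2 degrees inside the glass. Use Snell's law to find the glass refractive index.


Apply Snell's law: n1 * sin(theta1) = n2 * sin(theta2)
  n2 = n1 * sin(theta1) / sin(theta2)
  sin(63) = 0.891007
  sin(35.2) = 0.576432
  n2 = 1.000 * 0.891007 / 0.576432 = 1.5457

1.5457


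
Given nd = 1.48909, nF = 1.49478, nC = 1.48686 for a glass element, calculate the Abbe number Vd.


Abbe number formula: Vd = (nd - 1) / (nF - nC)
  nd - 1 = 1.48909 - 1 = 0.48909
  nF - nC = 1.49478 - 1.48686 = 0.00792
  Vd = 0.48909 / 0.00792 = 61.75

61.75


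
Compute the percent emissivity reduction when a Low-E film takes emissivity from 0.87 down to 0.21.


Percentage reduction = (1 - coated/uncoated) * 100
  Ratio = 0.21 / 0.87 = 0.2414
  Reduction = (1 - 0.2414) * 100 = 75.9%

75.9%


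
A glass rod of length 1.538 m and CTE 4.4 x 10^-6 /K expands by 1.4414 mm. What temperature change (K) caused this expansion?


Rearrange dL = alpha * L0 * dT for dT:
  dT = dL / (alpha * L0)
  dL (m) = 1.4414 / 1000 = 0.0014414
  dT = 0.0014414 / ((4.4 x 10^-6) * 1.538) = 213.0 K

213.0 K


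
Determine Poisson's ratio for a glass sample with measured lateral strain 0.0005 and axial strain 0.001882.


Poisson's ratio: nu = lateral strain / axial strain
  nu = 0.0005 / 0.001882 = 0.2657

0.2657


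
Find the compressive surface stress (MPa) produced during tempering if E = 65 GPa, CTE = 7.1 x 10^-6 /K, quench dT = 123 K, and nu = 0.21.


Tempering stress: sigma = E * alpha * dT / (1 - nu)
  E (MPa) = 65 * 1000 = 65000
  Numerator = 65000 * (7.1 x 10^-6) * 123 = 56.7645
  Denominator = 1 - 0.21 = 0.79
  sigma = 56.7645 / 0.79 = 71.9 MPa

71.9 MPa


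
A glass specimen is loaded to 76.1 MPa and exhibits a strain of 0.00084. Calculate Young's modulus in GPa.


Young's modulus: E = stress / strain
  E = 76.1 MPa / 0.00084 = 90595.24 MPa
Convert to GPa: 90595.24 / 1000 = 90.6 GPa

90.6 GPa


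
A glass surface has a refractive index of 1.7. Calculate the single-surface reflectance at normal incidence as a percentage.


Fresnel reflectance at normal incidence:
  R = ((n - 1)/(n + 1))^2
  (n - 1)/(n + 1) = (1.7 - 1)/(1.7 + 1) = 0.259259
  R = 0.259259^2 = 0.0672152
  R(%) = 0.0672152 * 100 = 6.722%

6.722%


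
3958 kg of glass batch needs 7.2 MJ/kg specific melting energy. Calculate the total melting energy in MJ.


Total energy = mass * specific energy
  E = 3958 * 7.2 = 28497.6 MJ

28497.6 MJ


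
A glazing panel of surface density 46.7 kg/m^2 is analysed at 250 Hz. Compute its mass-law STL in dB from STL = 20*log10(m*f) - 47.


Mass law: STL = 20 * log10(m * f) - 47
  m * f = 46.7 * 250 = 11675
  log10(11675) = 4.06726
  STL = 20 * 4.06726 - 47 = 81.3452 - 47 = 34.3 dB

34.3 dB


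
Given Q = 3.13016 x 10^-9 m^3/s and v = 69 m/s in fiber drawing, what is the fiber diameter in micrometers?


Cross-sectional area from continuity:
  A = Q / v = 3.13016 x 10^-9 / 69 = 4.536464 x 10^-11 m^2
Diameter from circular cross-section:
  d = sqrt(4A / pi) * 10^6 (m -> um)
  d = sqrt(4 * 4.536464 x 10^-11 / pi) * 10^6 = 7.6 um

7.6 um


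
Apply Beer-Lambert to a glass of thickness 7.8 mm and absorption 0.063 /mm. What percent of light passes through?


Beer-Lambert law: T = exp(-alpha * thickness)
  exponent = -0.063 * 7.8 = -0.4914
  T = exp(-0.4914) = 0.6118
  Percentage = 0.6118 * 100 = 61.18%

61.18%


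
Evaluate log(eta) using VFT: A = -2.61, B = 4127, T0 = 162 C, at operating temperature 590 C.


VFT equation: log(eta) = A + B / (T - T0)
  T - T0 = 590 - 162 = 428
  B / (T - T0) = 4127 / 428 = 9.643
  log(eta) = -2.61 + 9.643 = 7.033

7.033


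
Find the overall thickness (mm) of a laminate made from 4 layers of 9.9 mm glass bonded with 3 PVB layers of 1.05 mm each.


Total thickness = glass contribution + PVB contribution
  Glass: 4 * 9.9 = 39.6 mm
  PVB: 3 * 1.05 = 3.15 mm
  Total = 39.6 + 3.15 = 42.75 mm

42.75 mm


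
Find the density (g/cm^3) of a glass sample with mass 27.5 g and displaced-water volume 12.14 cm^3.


Use the definition of density:
  rho = mass / volume
  rho = 27.5 / 12.14 = 2.265 g/cm^3

2.265 g/cm^3


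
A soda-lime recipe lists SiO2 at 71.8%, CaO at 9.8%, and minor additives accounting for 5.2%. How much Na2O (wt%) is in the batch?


Pieces sum to 100%:
  Na2O = 100 - (SiO2 + CaO + others)
  Na2O = 100 - (71.8 + 9.8 + 5.2) = 13.2%

13.2%


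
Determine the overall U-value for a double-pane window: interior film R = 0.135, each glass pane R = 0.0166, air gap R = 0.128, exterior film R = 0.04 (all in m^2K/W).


Total thermal resistance (series):
  R_total = R_in + R_glass + R_air + R_glass + R_out
  R_total = 0.135 + 0.0166 + 0.128 + 0.0166 + 0.04 = 0.3362 m^2K/W
U-value = 1 / R_total = 1 / 0.3362 = 2.974 W/m^2K

2.974 W/m^2K


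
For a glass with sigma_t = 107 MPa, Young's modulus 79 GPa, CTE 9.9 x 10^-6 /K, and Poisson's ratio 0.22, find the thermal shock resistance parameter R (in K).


Thermal shock resistance: R = sigma * (1 - nu) / (E * alpha)
  Numerator = 107 * (1 - 0.22) = 83.46
  Denominator = 79 * 1000 * (9.9 x 10^-6) = 0.7821
  R = 83.46 / 0.7821 = 106.7 K

106.7 K


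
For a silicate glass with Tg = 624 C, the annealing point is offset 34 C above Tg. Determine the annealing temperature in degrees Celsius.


The annealing temperature is Tg plus the offset:
  T_anneal = 624 + 34 = 658 C

658 C


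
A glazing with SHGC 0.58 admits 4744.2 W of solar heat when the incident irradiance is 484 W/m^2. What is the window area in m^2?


Rearrange Q = Area * SHGC * Irradiance:
  Area = Q / (SHGC * Irradiance)
  Area = 4744.2 / (0.58 * 484) = 16.9 m^2

16.9 m^2


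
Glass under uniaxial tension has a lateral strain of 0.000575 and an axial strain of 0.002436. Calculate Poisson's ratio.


Poisson's ratio: nu = lateral strain / axial strain
  nu = 0.000575 / 0.002436 = 0.236

0.236


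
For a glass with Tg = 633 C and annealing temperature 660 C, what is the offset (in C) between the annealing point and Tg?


Offset = T_anneal - Tg:
  offset = 660 - 633 = 27 C

27 C


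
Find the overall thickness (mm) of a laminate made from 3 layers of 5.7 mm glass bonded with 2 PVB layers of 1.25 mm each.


Total thickness = glass contribution + PVB contribution
  Glass: 3 * 5.7 = 17.1 mm
  PVB: 2 * 1.25 = 2.5 mm
  Total = 17.1 + 2.5 = 19.6 mm

19.6 mm


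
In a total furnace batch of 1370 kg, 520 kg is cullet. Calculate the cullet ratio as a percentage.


Cullet ratio = (cullet mass / total batch mass) * 100
  Ratio = 520 / 1370 * 100 = 37.96%

37.96%


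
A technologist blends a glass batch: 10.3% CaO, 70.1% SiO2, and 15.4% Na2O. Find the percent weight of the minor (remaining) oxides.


Sum the three major oxides:
  SiO2 + Na2O + CaO = 70.1 + 15.4 + 10.3 = 95.8%
Subtract from 100%:
  Others = 100 - 95.8 = 4.2%

4.2%


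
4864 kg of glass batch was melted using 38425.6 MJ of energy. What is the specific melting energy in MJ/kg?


Rearrange E = m * s for s:
  s = E / m
  s = 38425.6 / 4864 = 7.9 MJ/kg

7.9 MJ/kg


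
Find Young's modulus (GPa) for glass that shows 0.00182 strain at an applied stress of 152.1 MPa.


Young's modulus: E = stress / strain
  E = 152.1 MPa / 0.00182 = 83571.43 MPa
Convert to GPa: 83571.43 / 1000 = 83.57 GPa

83.57 GPa


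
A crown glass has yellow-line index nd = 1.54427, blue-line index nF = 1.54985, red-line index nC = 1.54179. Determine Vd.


Abbe number formula: Vd = (nd - 1) / (nF - nC)
  nd - 1 = 1.54427 - 1 = 0.54427
  nF - nC = 1.54985 - 1.54179 = 0.00806
  Vd = 0.54427 / 0.00806 = 67.53

67.53


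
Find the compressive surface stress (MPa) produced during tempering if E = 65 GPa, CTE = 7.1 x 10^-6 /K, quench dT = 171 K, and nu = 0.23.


Tempering stress: sigma = E * alpha * dT / (1 - nu)
  E (MPa) = 65 * 1000 = 65000
  Numerator = 65000 * (7.1 x 10^-6) * 171 = 78.9165
  Denominator = 1 - 0.23 = 0.77
  sigma = 78.9165 / 0.77 = 102.5 MPa

102.5 MPa


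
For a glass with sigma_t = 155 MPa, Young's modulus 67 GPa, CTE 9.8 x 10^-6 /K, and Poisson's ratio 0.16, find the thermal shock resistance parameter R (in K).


Thermal shock resistance: R = sigma * (1 - nu) / (E * alpha)
  Numerator = 155 * (1 - 0.16) = 130.2
  Denominator = 67 * 1000 * (9.8 x 10^-6) = 0.6566
  R = 130.2 / 0.6566 = 198.3 K

198.3 K


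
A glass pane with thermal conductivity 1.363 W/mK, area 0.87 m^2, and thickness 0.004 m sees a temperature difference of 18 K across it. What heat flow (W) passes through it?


Fourier's law: Q = k * A * dT / t
  Q = 1.363 * 0.87 * 18 / 0.004
  Q = 21.34458 / 0.004 = 5336.1 W

5336.1 W


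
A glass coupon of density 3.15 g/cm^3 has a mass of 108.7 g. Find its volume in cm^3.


Rearrange rho = m / V:
  V = m / rho
  V = 108.7 / 3.15 = 34.508 cm^3

34.508 cm^3


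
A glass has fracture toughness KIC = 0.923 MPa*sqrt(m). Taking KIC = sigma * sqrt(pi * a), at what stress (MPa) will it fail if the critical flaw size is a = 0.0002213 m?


Rearrange KIC = sigma * sqrt(pi * a):
  sigma = KIC / sqrt(pi * a)
  sqrt(pi * 0.0002213) = 0.026367
  sigma = 0.923 / 0.026367 = 35.01 MPa

35.01 MPa


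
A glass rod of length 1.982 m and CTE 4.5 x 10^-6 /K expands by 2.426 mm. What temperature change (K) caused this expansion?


Rearrange dL = alpha * L0 * dT for dT:
  dT = dL / (alpha * L0)
  dL (m) = 2.426 / 1000 = 0.002426
  dT = 0.002426 / ((4.5 x 10^-6) * 1.982) = 272.0 K

272.0 K


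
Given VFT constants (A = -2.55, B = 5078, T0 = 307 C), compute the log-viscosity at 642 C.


VFT equation: log(eta) = A + B / (T - T0)
  T - T0 = 642 - 307 = 335
  B / (T - T0) = 5078 / 335 = 15.158
  log(eta) = -2.55 + 15.158 = 12.608

12.608


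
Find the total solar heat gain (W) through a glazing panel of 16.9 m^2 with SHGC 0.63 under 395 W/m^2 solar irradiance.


Solar heat gain: Q = Area * SHGC * Irradiance
  Q = 16.9 * 0.63 * 395 = 4205.6 W

4205.6 W


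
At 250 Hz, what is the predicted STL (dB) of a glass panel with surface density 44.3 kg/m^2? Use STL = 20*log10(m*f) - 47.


Mass law: STL = 20 * log10(m * f) - 47
  m * f = 44.3 * 250 = 11075
  log10(11075) = 4.04434
  STL = 20 * 4.04434 - 47 = 80.8868 - 47 = 33.9 dB

33.9 dB


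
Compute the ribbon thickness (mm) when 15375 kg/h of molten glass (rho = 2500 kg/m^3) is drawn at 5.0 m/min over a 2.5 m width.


Ribbon cross-section from mass balance:
  Volume rate = throughput / density = 15375 / 2500 = 6.15 m^3/h
  thickness = volume rate / (speed * 60 * width), i.e.
  thickness = throughput / (60 * speed * width * density) * 1000
  thickness = 15375 / (60 * 5.0 * 2.5 * 2500) * 1000 = 8.2 mm

8.2 mm


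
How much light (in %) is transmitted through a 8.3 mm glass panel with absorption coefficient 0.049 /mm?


Beer-Lambert law: T = exp(-alpha * thickness)
  exponent = -0.049 * 8.3 = -0.4067
  T = exp(-0.4067) = 0.6658
  Percentage = 0.6658 * 100 = 66.58%

66.58%


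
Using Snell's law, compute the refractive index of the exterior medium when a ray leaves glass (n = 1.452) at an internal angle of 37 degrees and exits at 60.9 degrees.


Apply Snell's law: n1 * sin(theta1) = n2 * sin(theta2)
  n2 = n1 * sin(theta1) / sin(theta2)
  sin(37) = 0.601815
  sin(60.9) = 0.873772
  n2 = 1.452 * 0.601815 / 0.873772 = 1.0001

1.0001


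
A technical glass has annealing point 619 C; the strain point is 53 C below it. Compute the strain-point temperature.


Strain point = annealing point - difference:
  T_strain = 619 - 53 = 566 C

566 C


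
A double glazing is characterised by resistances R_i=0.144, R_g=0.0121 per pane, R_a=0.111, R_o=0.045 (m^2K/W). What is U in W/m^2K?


Total thermal resistance (series):
  R_total = R_in + R_glass + R_air + R_glass + R_out
  R_total = 0.144 + 0.0121 + 0.111 + 0.0121 + 0.045 = 0.3242 m^2K/W
U-value = 1 / R_total = 1 / 0.3242 = 3.085 W/m^2K

3.085 W/m^2K


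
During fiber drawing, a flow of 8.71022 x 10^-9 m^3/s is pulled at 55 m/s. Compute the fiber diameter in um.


Cross-sectional area from continuity:
  A = Q / v = 8.71022 x 10^-9 / 55 = 1.583676 x 10^-10 m^2
Diameter from circular cross-section:
  d = sqrt(4A / pi) * 10^6 (m -> um)
  d = sqrt(4 * 1.583676 x 10^-10 / pi) * 10^6 = 14.2 um

14.2 um


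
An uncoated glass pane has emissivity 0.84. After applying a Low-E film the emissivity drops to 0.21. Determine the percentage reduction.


Percentage reduction = (1 - coated/uncoated) * 100
  Ratio = 0.21 / 0.84 = 0.25
  Reduction = (1 - 0.25) * 100 = 75.0%

75.0%


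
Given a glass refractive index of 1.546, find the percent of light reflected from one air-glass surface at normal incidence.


Fresnel reflectance at normal incidence:
  R = ((n - 1)/(n + 1))^2
  (n - 1)/(n + 1) = (1.546 - 1)/(1.546 + 1) = 0.214454
  R = 0.214454^2 = 0.0459905
  R(%) = 0.0459905 * 100 = 4.599%

4.599%


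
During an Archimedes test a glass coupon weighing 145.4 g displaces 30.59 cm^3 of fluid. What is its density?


Use the definition of density:
  rho = mass / volume
  rho = 145.4 / 30.59 = 4.753 g/cm^3

4.753 g/cm^3


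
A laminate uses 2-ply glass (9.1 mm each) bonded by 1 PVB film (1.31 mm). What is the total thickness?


Total thickness = glass contribution + PVB contribution
  Glass: 2 * 9.1 = 18.2 mm
  PVB: 1 * 1.31 = 1.31 mm
  Total = 18.2 + 1.31 = 19.51 mm

19.51 mm


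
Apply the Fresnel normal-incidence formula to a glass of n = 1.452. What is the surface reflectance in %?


Fresnel reflectance at normal incidence:
  R = ((n - 1)/(n + 1))^2
  (n - 1)/(n + 1) = (1.452 - 1)/(1.452 + 1) = 0.184339
  R = 0.184339^2 = 0.0339809
  R(%) = 0.0339809 * 100 = 3.398%

3.398%


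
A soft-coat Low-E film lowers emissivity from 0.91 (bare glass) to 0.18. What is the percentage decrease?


Percentage reduction = (1 - coated/uncoated) * 100
  Ratio = 0.18 / 0.91 = 0.1978
  Reduction = (1 - 0.1978) * 100 = 80.2%

80.2%


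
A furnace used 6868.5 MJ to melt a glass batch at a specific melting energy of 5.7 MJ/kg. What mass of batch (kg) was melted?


Rearrange E = m * s for m:
  m = E / s
  m = 6868.5 / 5.7 = 1205.0 kg

1205.0 kg


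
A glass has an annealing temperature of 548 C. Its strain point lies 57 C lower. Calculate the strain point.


Strain point = annealing point - difference:
  T_strain = 548 - 57 = 491 C

491 C


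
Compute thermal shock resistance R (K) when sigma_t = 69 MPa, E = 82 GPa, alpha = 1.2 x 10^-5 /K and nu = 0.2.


Thermal shock resistance: R = sigma * (1 - nu) / (E * alpha)
  Numerator = 69 * (1 - 0.2) = 55.2
  Denominator = 82 * 1000 * (1.2 x 10^-5) = 0.984
  R = 55.2 / 0.984 = 56.1 K

56.1 K


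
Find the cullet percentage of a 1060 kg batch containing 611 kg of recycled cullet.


Cullet ratio = (cullet mass / total batch mass) * 100
  Ratio = 611 / 1060 * 100 = 57.64%

57.64%


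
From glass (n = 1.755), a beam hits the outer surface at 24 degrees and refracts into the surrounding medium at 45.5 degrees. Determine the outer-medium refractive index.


Apply Snell's law: n1 * sin(theta1) = n2 * sin(theta2)
  n2 = n1 * sin(theta1) / sin(theta2)
  sin(24) = 0.406737
  sin(45.5) = 0.71325
  n2 = 1.755 * 0.406737 / 0.71325 = 1.0008

1.0008


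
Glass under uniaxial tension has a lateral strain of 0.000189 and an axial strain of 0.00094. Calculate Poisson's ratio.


Poisson's ratio: nu = lateral strain / axial strain
  nu = 0.000189 / 0.00094 = 0.2011

0.2011


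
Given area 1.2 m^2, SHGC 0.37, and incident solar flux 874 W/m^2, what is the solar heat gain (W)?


Solar heat gain: Q = Area * SHGC * Irradiance
  Q = 1.2 * 0.37 * 874 = 388.1 W

388.1 W


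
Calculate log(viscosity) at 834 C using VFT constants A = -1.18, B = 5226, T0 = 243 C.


VFT equation: log(eta) = A + B / (T - T0)
  T - T0 = 834 - 243 = 591
  B / (T - T0) = 5226 / 591 = 8.843
  log(eta) = -1.18 + 8.843 = 7.663

7.663


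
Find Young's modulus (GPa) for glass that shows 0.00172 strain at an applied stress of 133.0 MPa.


Young's modulus: E = stress / strain
  E = 133.0 MPa / 0.00172 = 77325.58 MPa
Convert to GPa: 77325.58 / 1000 = 77.33 GPa

77.33 GPa


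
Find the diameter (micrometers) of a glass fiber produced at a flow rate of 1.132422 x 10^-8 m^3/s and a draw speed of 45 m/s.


Cross-sectional area from continuity:
  A = Q / v = 1.132422 x 10^-8 / 45 = 2.516493 x 10^-10 m^2
Diameter from circular cross-section:
  d = sqrt(4A / pi) * 10^6 (m -> um)
  d = sqrt(4 * 2.516493 x 10^-10 / pi) * 10^6 = 17.9 um

17.9 um


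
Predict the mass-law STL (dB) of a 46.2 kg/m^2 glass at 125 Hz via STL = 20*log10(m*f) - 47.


Mass law: STL = 20 * log10(m * f) - 47
  m * f = 46.2 * 125 = 5775
  log10(5775) = 3.76155
  STL = 20 * 3.76155 - 47 = 75.231 - 47 = 28.2 dB

28.2 dB


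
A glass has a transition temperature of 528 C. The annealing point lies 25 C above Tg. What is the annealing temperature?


The annealing temperature is Tg plus the offset:
  T_anneal = 528 + 25 = 553 C

553 C


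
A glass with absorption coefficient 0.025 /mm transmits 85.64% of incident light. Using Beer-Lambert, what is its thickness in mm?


Rearrange T = exp(-alpha * thickness):
  thickness = -ln(T) / alpha
  T = 85.64/100 = 0.8564
  ln(T) = -0.15502
  -ln(T) = 0.15502
  thickness = 0.15502 / 0.025 = 6.2 mm

6.2 mm


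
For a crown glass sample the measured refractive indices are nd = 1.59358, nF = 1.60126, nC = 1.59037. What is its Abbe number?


Abbe number formula: Vd = (nd - 1) / (nF - nC)
  nd - 1 = 1.59358 - 1 = 0.59358
  nF - nC = 1.60126 - 1.59037 = 0.01089
  Vd = 0.59358 / 0.01089 = 54.51

54.51


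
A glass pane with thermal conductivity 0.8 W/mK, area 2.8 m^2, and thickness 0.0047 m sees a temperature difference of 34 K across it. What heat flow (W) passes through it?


Fourier's law: Q = k * A * dT / t
  Q = 0.8 * 2.8 * 34 / 0.0047
  Q = 76.16 / 0.0047 = 16204.3 W

16204.3 W


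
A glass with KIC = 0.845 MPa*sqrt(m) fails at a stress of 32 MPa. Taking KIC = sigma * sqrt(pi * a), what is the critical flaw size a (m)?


Rearrange KIC = sigma * sqrt(pi * a):
  sqrt(pi * a) = KIC / sigma
  sqrt(pi * a) = 0.845 / 32 = 0.026406
  a = (KIC / sigma)^2 / pi
  a = 0.026406^2 / pi = 0.000222 m

0.000222 m


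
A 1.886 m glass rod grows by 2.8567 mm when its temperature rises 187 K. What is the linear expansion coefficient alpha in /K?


Rearrange dL = alpha * L0 * dT for alpha:
  alpha = dL / (L0 * dT)
  alpha = (2.8567 / 1000) / (1.886 * 187) = 0.0000081 /K = 8.1 x 10^-6 /K

8.1 x 10^-6 /K


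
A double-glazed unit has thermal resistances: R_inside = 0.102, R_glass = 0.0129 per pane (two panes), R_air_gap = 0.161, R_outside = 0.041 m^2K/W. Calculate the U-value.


Total thermal resistance (series):
  R_total = R_in + R_glass + R_air + R_glass + R_out
  R_total = 0.102 + 0.0129 + 0.161 + 0.0129 + 0.041 = 0.3298 m^2K/W
U-value = 1 / R_total = 1 / 0.3298 = 3.032 W/m^2K

3.032 W/m^2K


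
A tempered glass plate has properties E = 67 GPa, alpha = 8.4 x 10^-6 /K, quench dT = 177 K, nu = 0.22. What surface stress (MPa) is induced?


Tempering stress: sigma = E * alpha * dT / (1 - nu)
  E (MPa) = 67 * 1000 = 67000
  Numerator = 67000 * (8.4 x 10^-6) * 177 = 99.6156
  Denominator = 1 - 0.22 = 0.78
  sigma = 99.6156 / 0.78 = 127.7 MPa

127.7 MPa


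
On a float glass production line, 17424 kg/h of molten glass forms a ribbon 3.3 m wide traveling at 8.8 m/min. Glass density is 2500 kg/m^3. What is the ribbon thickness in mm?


Ribbon cross-section from mass balance:
  Volume rate = throughput / density = 17424 / 2500 = 6.9696 m^3/h
  thickness = volume rate / (speed * 60 * width), i.e.
  thickness = throughput / (60 * speed * width * density) * 1000
  thickness = 17424 / (60 * 8.8 * 3.3 * 2500) * 1000 = 4.0 mm

4.0 mm


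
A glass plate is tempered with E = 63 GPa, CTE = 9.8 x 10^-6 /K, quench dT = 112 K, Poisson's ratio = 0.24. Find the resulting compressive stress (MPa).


Tempering stress: sigma = E * alpha * dT / (1 - nu)
  E (MPa) = 63 * 1000 = 63000
  Numerator = 63000 * (9.8 x 10^-6) * 112 = 69.1488
  Denominator = 1 - 0.24 = 0.76
  sigma = 69.1488 / 0.76 = 91.0 MPa

91.0 MPa


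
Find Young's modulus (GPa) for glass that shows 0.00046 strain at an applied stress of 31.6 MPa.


Young's modulus: E = stress / strain
  E = 31.6 MPa / 0.00046 = 68695.65 MPa
Convert to GPa: 68695.65 / 1000 = 68.7 GPa

68.7 GPa


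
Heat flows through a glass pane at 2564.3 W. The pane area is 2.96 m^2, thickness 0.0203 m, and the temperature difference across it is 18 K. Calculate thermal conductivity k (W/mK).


Fourier's law rearranged: k = Q * t / (A * dT)
  Numerator = 2564.3 * 0.0203 = 52.05529
  Denominator = 2.96 * 18 = 53.28
  k = 52.05529 / 53.28 = 0.977 W/mK

0.977 W/mK


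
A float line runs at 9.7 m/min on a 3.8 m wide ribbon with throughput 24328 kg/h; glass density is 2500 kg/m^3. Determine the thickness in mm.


Ribbon cross-section from mass balance:
  Volume rate = throughput / density = 24328 / 2500 = 9.7312 m^3/h
  thickness = volume rate / (speed * 60 * width), i.e.
  thickness = throughput / (60 * speed * width * density) * 1000
  thickness = 24328 / (60 * 9.7 * 3.8 * 2500) * 1000 = 4.4 mm

4.4 mm


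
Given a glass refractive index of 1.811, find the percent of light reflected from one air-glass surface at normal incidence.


Fresnel reflectance at normal incidence:
  R = ((n - 1)/(n + 1))^2
  (n - 1)/(n + 1) = (1.811 - 1)/(1.811 + 1) = 0.288509
  R = 0.288509^2 = 0.0832374
  R(%) = 0.0832374 * 100 = 8.324%

8.324%


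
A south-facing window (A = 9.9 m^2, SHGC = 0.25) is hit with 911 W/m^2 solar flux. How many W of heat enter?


Solar heat gain: Q = Area * SHGC * Irradiance
  Q = 9.9 * 0.25 * 911 = 2254.7 W

2254.7 W


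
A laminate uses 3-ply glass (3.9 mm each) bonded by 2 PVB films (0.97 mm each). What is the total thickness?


Total thickness = glass contribution + PVB contribution
  Glass: 3 * 3.9 = 11.7 mm
  PVB: 2 * 0.97 = 1.94 mm
  Total = 11.7 + 1.94 = 13.64 mm

13.64 mm


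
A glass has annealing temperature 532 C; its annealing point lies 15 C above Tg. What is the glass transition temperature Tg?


Rearrange T_anneal = Tg + offset for Tg:
  Tg = T_anneal - offset = 532 - 15 = 517 C

517 C


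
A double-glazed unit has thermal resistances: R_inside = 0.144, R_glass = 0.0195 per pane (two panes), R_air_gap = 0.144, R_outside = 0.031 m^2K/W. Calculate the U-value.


Total thermal resistance (series):
  R_total = R_in + R_glass + R_air + R_glass + R_out
  R_total = 0.144 + 0.0195 + 0.144 + 0.0195 + 0.031 = 0.358 m^2K/W
U-value = 1 / R_total = 1 / 0.358 = 2.793 W/m^2K

2.793 W/m^2K


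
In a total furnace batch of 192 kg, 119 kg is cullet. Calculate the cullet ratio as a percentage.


Cullet ratio = (cullet mass / total batch mass) * 100
  Ratio = 119 / 192 * 100 = 61.98%

61.98%


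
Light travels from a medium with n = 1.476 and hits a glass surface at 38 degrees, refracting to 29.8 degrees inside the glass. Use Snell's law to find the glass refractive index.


Apply Snell's law: n1 * sin(theta1) = n2 * sin(theta2)
  n2 = n1 * sin(theta1) / sin(theta2)
  sin(38) = 0.615661
  sin(29.8) = 0.496974
  n2 = 1.476 * 0.615661 / 0.496974 = 1.8285

1.8285


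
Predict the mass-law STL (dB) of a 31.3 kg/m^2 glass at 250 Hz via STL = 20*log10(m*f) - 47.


Mass law: STL = 20 * log10(m * f) - 47
  m * f = 31.3 * 250 = 7825
  log10(7825) = 3.89348
  STL = 20 * 3.89348 - 47 = 77.8696 - 47 = 30.9 dB

30.9 dB


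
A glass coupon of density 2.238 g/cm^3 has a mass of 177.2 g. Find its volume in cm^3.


Rearrange rho = m / V:
  V = m / rho
  V = 177.2 / 2.238 = 79.178 cm^3

79.178 cm^3


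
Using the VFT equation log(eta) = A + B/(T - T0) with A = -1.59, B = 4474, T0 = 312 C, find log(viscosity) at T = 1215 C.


VFT equation: log(eta) = A + B / (T - T0)
  T - T0 = 1215 - 312 = 903
  B / (T - T0) = 4474 / 903 = 4.955
  log(eta) = -1.59 + 4.955 = 3.365

3.365


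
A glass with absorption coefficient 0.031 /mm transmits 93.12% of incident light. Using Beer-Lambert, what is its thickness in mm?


Rearrange T = exp(-alpha * thickness):
  thickness = -ln(T) / alpha
  T = 93.12/100 = 0.9312
  ln(T) = -0.07128
  -ln(T) = 0.07128
  thickness = 0.07128 / 0.031 = 2.3 mm

2.3 mm


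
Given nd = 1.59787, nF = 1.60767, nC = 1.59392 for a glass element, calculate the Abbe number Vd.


Abbe number formula: Vd = (nd - 1) / (nF - nC)
  nd - 1 = 1.59787 - 1 = 0.59787
  nF - nC = 1.60767 - 1.59392 = 0.01375
  Vd = 0.59787 / 0.01375 = 43.48

43.48


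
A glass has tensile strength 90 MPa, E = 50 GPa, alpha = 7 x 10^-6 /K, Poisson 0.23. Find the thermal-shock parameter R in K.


Thermal shock resistance: R = sigma * (1 - nu) / (E * alpha)
  Numerator = 90 * (1 - 0.23) = 69.3
  Denominator = 50 * 1000 * (7 x 10^-6) = 0.35
  R = 69.3 / 0.35 = 198.0 K

198.0 K


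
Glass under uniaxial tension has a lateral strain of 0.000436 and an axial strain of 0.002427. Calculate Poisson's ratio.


Poisson's ratio: nu = lateral strain / axial strain
  nu = 0.000436 / 0.002427 = 0.1796

0.1796


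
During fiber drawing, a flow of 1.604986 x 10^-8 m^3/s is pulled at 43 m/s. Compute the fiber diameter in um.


Cross-sectional area from continuity:
  A = Q / v = 1.604986 x 10^-8 / 43 = 3.732526 x 10^-10 m^2
Diameter from circular cross-section:
  d = sqrt(4A / pi) * 10^6 (m -> um)
  d = sqrt(4 * 3.732526 x 10^-10 / pi) * 10^6 = 21.8 um

21.8 um


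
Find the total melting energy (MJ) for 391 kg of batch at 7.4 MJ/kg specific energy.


Total energy = mass * specific energy
  E = 391 * 7.4 = 2893.4 MJ

2893.4 MJ


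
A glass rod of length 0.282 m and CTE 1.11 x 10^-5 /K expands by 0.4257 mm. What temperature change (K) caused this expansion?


Rearrange dL = alpha * L0 * dT for dT:
  dT = dL / (alpha * L0)
  dL (m) = 0.4257 / 1000 = 0.0004257
  dT = 0.0004257 / ((1.11 x 10^-5) * 0.282) = 136.0 K

136.0 K


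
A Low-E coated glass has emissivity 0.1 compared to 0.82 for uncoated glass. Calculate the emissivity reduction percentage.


Percentage reduction = (1 - coated/uncoated) * 100
  Ratio = 0.1 / 0.82 = 0.122
  Reduction = (1 - 0.122) * 100 = 87.8%

87.8%


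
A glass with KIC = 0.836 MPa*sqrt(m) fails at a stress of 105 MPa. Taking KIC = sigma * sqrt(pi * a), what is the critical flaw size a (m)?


Rearrange KIC = sigma * sqrt(pi * a):
  sqrt(pi * a) = KIC / sigma
  sqrt(pi * a) = 0.836 / 105 = 0.007962
  a = (KIC / sigma)^2 / pi
  a = 0.007962^2 / pi = 0.0000202 m

0.0000202 m


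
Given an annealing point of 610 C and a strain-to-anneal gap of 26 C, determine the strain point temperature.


Strain point = annealing point - difference:
  T_strain = 610 - 26 = 584 C

584 C


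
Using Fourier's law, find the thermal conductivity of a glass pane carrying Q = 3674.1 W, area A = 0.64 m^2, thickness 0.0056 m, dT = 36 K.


Fourier's law rearranged: k = Q * t / (A * dT)
  Numerator = 3674.1 * 0.0056 = 20.57496
  Denominator = 0.64 * 36 = 23.04
  k = 20.57496 / 23.04 = 0.893 W/mK

0.893 W/mK


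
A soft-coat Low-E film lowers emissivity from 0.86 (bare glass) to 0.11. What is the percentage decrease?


Percentage reduction = (1 - coated/uncoated) * 100
  Ratio = 0.11 / 0.86 = 0.1279
  Reduction = (1 - 0.1279) * 100 = 87.2%

87.2%


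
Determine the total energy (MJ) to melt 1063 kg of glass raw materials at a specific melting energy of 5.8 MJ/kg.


Total energy = mass * specific energy
  E = 1063 * 5.8 = 6165.4 MJ

6165.4 MJ


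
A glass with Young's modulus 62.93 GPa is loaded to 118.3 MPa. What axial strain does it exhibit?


Rearrange E = sigma / epsilon:
  epsilon = sigma / E
  E (MPa) = 62.93 * 1000 = 62930
  epsilon = 118.3 / 62930 = 0.00188

0.00188


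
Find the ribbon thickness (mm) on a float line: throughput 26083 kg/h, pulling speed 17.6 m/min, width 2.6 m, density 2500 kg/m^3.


Ribbon cross-section from mass balance:
  Volume rate = throughput / density = 26083 / 2500 = 10.4332 m^3/h
  thickness = volume rate / (speed * 60 * width), i.e.
  thickness = throughput / (60 * speed * width * density) * 1000
  thickness = 26083 / (60 * 17.6 * 2.6 * 2500) * 1000 = 3.8 mm

3.8 mm


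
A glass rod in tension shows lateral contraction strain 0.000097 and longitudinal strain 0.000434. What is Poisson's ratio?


Poisson's ratio: nu = lateral strain / axial strain
  nu = 0.000097 / 0.000434 = 0.2235

0.2235


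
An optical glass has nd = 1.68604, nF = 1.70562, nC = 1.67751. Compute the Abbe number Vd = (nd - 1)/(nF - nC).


Abbe number formula: Vd = (nd - 1) / (nF - nC)
  nd - 1 = 1.68604 - 1 = 0.68604
  nF - nC = 1.70562 - 1.67751 = 0.02811
  Vd = 0.68604 / 0.02811 = 24.41

24.41


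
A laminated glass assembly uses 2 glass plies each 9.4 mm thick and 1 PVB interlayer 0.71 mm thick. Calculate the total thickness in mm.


Total thickness = glass contribution + PVB contribution
  Glass: 2 * 9.4 = 18.8 mm
  PVB: 1 * 0.71 = 0.71 mm
  Total = 18.8 + 0.71 = 19.51 mm

19.51 mm


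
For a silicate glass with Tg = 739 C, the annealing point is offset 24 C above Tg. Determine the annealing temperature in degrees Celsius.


The annealing temperature is Tg plus the offset:
  T_anneal = 739 + 24 = 763 C

763 C


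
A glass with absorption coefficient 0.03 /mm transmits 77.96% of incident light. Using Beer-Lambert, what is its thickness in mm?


Rearrange T = exp(-alpha * thickness):
  thickness = -ln(T) / alpha
  T = 77.96/100 = 0.7796
  ln(T) = -0.24897
  -ln(T) = 0.24897
  thickness = 0.24897 / 0.03 = 8.3 mm

8.3 mm


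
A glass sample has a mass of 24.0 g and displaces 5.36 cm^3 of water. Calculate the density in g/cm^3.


Use the definition of density:
  rho = mass / volume
  rho = 24.0 / 5.36 = 4.478 g/cm^3

4.478 g/cm^3


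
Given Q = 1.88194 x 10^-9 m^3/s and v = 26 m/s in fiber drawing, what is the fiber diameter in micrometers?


Cross-sectional area from continuity:
  A = Q / v = 1.88194 x 10^-9 / 26 = 7.238231 x 10^-11 m^2
Diameter from circular cross-section:
  d = sqrt(4A / pi) * 10^6 (m -> um)
  d = sqrt(4 * 7.238231 x 10^-11 / pi) * 10^6 = 9.6 um

9.6 um


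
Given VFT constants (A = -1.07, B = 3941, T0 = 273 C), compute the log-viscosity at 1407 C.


VFT equation: log(eta) = A + B / (T - T0)
  T - T0 = 1407 - 273 = 1134
  B / (T - T0) = 3941 / 1134 = 3.475
  log(eta) = -1.07 + 3.475 = 2.405

2.405


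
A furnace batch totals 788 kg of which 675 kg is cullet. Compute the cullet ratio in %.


Cullet ratio = (cullet mass / total batch mass) * 100
  Ratio = 675 / 788 * 100 = 85.66%

85.66%


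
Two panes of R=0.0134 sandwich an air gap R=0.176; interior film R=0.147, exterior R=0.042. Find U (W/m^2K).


Total thermal resistance (series):
  R_total = R_in + R_glass + R_air + R_glass + R_out
  R_total = 0.147 + 0.0134 + 0.176 + 0.0134 + 0.042 = 0.3918 m^2K/W
U-value = 1 / R_total = 1 / 0.3918 = 2.552 W/m^2K

2.552 W/m^2K


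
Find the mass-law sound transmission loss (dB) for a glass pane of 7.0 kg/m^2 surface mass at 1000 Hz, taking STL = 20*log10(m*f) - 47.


Mass law: STL = 20 * log10(m * f) - 47
  m * f = 7.0 * 1000 = 7000
  log10(7000) = 3.8451
  STL = 20 * 3.8451 - 47 = 76.902 - 47 = 29.9 dB

29.9 dB


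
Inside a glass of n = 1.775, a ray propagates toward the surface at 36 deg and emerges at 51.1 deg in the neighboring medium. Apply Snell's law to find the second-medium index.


Apply Snell's law: n1 * sin(theta1) = n2 * sin(theta2)
  n2 = n1 * sin(theta1) / sin(theta2)
  sin(36) = 0.587785
  sin(51.1) = 0.778243
  n2 = 1.775 * 0.587785 / 0.778243 = 1.3406

1.3406


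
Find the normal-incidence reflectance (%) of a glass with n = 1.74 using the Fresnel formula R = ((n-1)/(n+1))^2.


Fresnel reflectance at normal incidence:
  R = ((n - 1)/(n + 1))^2
  (n - 1)/(n + 1) = (1.74 - 1)/(1.74 + 1) = 0.270073
  R = 0.270073^2 = 0.0729394
  R(%) = 0.0729394 * 100 = 7.294%

7.294%


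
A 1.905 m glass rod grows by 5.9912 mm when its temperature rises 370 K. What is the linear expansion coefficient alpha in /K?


Rearrange dL = alpha * L0 * dT for alpha:
  alpha = dL / (L0 * dT)
  alpha = (5.9912 / 1000) / (1.905 * 370) = 0.0000085 /K = 8.5 x 10^-6 /K

8.5 x 10^-6 /K


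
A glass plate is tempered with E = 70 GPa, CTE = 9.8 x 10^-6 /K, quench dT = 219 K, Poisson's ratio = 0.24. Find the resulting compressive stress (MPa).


Tempering stress: sigma = E * alpha * dT / (1 - nu)
  E (MPa) = 70 * 1000 = 70000
  Numerator = 70000 * (9.8 x 10^-6) * 219 = 150.234
  Denominator = 1 - 0.24 = 0.76
  sigma = 150.234 / 0.76 = 197.7 MPa

197.7 MPa


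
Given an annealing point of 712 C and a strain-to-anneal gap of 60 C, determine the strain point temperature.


Strain point = annealing point - difference:
  T_strain = 712 - 60 = 652 C

652 C


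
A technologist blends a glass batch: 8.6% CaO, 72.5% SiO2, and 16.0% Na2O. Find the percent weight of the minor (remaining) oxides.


Sum the three major oxides:
  SiO2 + Na2O + CaO = 72.5 + 16.0 + 8.6 = 97.1%
Subtract from 100%:
  Others = 100 - 97.1 = 2.9%

2.9%


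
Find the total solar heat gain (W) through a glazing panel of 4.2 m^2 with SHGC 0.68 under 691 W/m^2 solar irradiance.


Solar heat gain: Q = Area * SHGC * Irradiance
  Q = 4.2 * 0.68 * 691 = 1973.5 W

1973.5 W


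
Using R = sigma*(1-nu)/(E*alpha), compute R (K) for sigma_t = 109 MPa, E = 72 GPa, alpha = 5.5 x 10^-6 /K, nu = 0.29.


Thermal shock resistance: R = sigma * (1 - nu) / (E * alpha)
  Numerator = 109 * (1 - 0.29) = 77.39
  Denominator = 72 * 1000 * (5.5 x 10^-6) = 0.396
  R = 77.39 / 0.396 = 195.4 K

195.4 K


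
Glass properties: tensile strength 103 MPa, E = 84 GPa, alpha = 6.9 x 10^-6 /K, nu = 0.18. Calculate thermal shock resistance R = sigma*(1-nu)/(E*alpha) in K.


Thermal shock resistance: R = sigma * (1 - nu) / (E * alpha)
  Numerator = 103 * (1 - 0.18) = 84.46
  Denominator = 84 * 1000 * (6.9 x 10^-6) = 0.5796
  R = 84.46 / 0.5796 = 145.7 K

145.7 K


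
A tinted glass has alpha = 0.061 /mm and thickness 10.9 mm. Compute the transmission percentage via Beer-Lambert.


Beer-Lambert law: T = exp(-alpha * thickness)
  exponent = -0.061 * 10.9 = -0.6649
  T = exp(-0.6649) = 0.5143
  Percentage = 0.5143 * 100 = 51.43%

51.43%


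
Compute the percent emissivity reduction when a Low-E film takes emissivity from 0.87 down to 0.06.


Percentage reduction = (1 - coated/uncoated) * 100
  Ratio = 0.06 / 0.87 = 0.069
  Reduction = (1 - 0.069) * 100 = 93.1%

93.1%


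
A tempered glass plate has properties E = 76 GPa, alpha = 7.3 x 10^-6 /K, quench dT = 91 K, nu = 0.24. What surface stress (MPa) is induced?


Tempering stress: sigma = E * alpha * dT / (1 - nu)
  E (MPa) = 76 * 1000 = 76000
  Numerator = 76000 * (7.3 x 10^-6) * 91 = 50.4868
  Denominator = 1 - 0.24 = 0.76
  sigma = 50.4868 / 0.76 = 66.4 MPa

66.4 MPa


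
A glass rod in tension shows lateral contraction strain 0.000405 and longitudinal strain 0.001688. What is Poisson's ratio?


Poisson's ratio: nu = lateral strain / axial strain
  nu = 0.000405 / 0.001688 = 0.2399

0.2399


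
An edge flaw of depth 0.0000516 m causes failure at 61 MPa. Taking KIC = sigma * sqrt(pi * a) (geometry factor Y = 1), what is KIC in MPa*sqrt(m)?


Fracture toughness: KIC = sigma * sqrt(pi * a)
  pi * a = pi * 0.0000516 = 0.000162106
  sqrt(pi * a) = 0.012732
  KIC = 61 * 0.012732 = 0.777 MPa*sqrt(m)

0.777 MPa*sqrt(m)


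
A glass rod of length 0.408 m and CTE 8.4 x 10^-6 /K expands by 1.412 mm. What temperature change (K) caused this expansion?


Rearrange dL = alpha * L0 * dT for dT:
  dT = dL / (alpha * L0)
  dL (m) = 1.412 / 1000 = 0.001412
  dT = 0.001412 / ((8.4 x 10^-6) * 0.408) = 412.0 K

412.0 K


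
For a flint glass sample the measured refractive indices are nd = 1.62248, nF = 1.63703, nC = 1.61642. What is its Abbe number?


Abbe number formula: Vd = (nd - 1) / (nF - nC)
  nd - 1 = 1.62248 - 1 = 0.62248
  nF - nC = 1.63703 - 1.61642 = 0.02061
  Vd = 0.62248 / 0.02061 = 30.2

30.2


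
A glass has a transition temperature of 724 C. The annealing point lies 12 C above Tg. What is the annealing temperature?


The annealing temperature is Tg plus the offset:
  T_anneal = 724 + 12 = 736 C

736 C


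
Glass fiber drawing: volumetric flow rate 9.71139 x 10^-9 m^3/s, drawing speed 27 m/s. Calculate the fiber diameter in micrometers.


Cross-sectional area from continuity:
  A = Q / v = 9.71139 x 10^-9 / 27 = 3.596811 x 10^-10 m^2
Diameter from circular cross-section:
  d = sqrt(4A / pi) * 10^6 (m -> um)
  d = sqrt(4 * 3.596811 x 10^-10 / pi) * 10^6 = 21.4 um

21.4 um


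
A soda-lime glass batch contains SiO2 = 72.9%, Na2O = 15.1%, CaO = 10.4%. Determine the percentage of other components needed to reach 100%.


Sum the three major oxides:
  SiO2 + Na2O + CaO = 72.9 + 15.1 + 10.4 = 98.4%
Subtract from 100%:
  Others = 100 - 98.4 = 1.6%

1.6%


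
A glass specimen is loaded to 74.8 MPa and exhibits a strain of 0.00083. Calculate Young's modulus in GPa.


Young's modulus: E = stress / strain
  E = 74.8 MPa / 0.00083 = 90120.48 MPa
Convert to GPa: 90120.48 / 1000 = 90.12 GPa

90.12 GPa


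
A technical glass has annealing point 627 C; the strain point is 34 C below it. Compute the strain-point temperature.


Strain point = annealing point - difference:
  T_strain = 627 - 34 = 593 C

593 C


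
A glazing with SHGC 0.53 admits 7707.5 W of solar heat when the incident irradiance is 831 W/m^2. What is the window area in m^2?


Rearrange Q = Area * SHGC * Irradiance:
  Area = Q / (SHGC * Irradiance)
  Area = 7707.5 / (0.53 * 831) = 17.5 m^2

17.5 m^2
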